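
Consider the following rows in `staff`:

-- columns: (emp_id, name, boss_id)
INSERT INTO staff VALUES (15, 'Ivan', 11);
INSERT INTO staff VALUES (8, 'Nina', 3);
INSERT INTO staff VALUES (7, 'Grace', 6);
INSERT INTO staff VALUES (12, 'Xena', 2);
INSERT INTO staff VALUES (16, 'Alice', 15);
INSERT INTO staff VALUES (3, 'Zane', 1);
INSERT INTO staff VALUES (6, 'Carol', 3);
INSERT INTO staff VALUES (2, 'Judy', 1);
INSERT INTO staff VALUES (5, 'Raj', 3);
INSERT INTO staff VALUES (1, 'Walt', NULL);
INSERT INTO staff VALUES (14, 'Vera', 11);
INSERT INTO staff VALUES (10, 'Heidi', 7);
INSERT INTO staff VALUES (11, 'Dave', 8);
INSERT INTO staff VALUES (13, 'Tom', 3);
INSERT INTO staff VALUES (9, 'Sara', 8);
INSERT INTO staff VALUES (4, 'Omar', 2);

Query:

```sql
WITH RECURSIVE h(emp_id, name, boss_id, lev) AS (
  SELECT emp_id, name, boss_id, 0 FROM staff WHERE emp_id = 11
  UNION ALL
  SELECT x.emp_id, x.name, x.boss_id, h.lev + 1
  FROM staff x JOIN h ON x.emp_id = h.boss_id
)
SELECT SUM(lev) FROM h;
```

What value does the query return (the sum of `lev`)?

Base: emp_id=11 (Dave), boss_id=8, lev 0.
Iteration 1: join on emp_id=8 -> Nina (id 8, boss_id=3, lev 1).
Iteration 2: join on emp_id=3 -> Zane (id 3, boss_id=1, lev 2).
Iteration 3: join on emp_id=1 -> Walt (id 1, boss_id=NULL, lev 3).
Iteration 4: boss_id is NULL; no match; recursion stops.
SUM(lev) = 0 + 1 + 2 + 3 = 6.

6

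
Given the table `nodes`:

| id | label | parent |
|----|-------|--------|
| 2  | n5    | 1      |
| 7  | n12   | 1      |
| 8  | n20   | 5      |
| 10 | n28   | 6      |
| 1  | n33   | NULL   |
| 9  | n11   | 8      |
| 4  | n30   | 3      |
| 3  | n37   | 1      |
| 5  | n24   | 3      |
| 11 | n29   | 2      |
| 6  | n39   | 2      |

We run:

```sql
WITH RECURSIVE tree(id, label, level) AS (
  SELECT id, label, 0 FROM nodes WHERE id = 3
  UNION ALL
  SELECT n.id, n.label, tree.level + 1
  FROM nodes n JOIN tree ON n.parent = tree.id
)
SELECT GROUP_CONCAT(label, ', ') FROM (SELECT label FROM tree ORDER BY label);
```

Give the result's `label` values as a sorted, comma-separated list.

Base: id=3 (n37) at level 0.
Iteration 1: rows with parent in {3} -> n30 (id 4, level 1), n24 (id 5, level 1).
Iteration 2: rows with parent in {4,5} -> n20 (id 8, level 2).
Iteration 3: rows with parent in {8} -> n11 (id 9, level 3).
Iteration 4: no rows with parent in {9}; recursion stops.

n11, n20, n24, n30, n37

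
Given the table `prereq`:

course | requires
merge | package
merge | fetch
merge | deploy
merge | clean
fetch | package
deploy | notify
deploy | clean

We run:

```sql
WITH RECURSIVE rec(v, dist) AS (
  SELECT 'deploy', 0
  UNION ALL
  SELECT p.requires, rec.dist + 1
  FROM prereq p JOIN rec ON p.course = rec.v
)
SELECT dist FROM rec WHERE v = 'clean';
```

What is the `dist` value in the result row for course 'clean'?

1

Base: (deploy, dist=0).
Iteration 1: edges from {deploy} -> (clean, dist=1), (notify, dist=1).
Iteration 2: no outgoing edges from {clean,notify}; recursion stops.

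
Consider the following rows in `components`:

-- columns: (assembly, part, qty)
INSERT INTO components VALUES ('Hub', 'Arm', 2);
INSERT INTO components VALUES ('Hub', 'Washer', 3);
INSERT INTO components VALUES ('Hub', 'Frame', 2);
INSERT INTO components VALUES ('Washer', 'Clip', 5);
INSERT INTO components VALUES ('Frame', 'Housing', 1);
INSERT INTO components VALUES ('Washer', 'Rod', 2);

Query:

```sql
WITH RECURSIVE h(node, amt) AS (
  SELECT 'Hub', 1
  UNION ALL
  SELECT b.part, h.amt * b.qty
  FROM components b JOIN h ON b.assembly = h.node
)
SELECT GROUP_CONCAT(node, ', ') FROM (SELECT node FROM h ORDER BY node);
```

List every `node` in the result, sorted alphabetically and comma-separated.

Arm, Clip, Frame, Housing, Hub, Rod, Washer

Base: (Hub, amt=1).
Iteration 1: components of {Hub} -> Arm = 1*2 = 2, Frame = 1*2 = 2, Washer = 1*3 = 3.
Iteration 2: components of {Arm,Frame,Washer} -> Clip = 3*5 = 15, Housing = 2*1 = 2, Rod = 3*2 = 6.
Iteration 3: no further components; recursion stops.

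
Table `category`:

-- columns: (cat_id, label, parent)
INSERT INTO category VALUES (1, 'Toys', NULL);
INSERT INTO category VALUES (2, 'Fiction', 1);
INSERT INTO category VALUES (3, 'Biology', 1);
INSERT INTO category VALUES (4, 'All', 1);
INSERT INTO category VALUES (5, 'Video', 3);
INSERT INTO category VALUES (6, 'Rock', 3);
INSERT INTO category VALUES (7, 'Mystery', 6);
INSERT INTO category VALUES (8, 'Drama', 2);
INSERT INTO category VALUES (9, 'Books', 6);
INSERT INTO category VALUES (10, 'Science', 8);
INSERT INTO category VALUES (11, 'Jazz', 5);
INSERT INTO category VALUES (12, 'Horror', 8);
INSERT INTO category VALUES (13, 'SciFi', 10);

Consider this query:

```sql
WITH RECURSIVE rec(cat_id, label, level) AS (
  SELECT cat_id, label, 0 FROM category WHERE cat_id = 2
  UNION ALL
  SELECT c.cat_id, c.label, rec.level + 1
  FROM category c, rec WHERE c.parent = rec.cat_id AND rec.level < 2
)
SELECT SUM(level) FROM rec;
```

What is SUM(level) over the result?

Base: cat_id=2 (Fiction) at level 0.
Iteration 1: rows with parent in {2} -> Drama (id 8, level 1).
Iteration 2: rows with parent in {8} -> Science (id 10, level 2), Horror (id 12, level 2).
Iteration 3: level < 2 fails for all current rows; recursion stops.
SUM(level) = 0 + 1 + 2 + 2 = 5.

5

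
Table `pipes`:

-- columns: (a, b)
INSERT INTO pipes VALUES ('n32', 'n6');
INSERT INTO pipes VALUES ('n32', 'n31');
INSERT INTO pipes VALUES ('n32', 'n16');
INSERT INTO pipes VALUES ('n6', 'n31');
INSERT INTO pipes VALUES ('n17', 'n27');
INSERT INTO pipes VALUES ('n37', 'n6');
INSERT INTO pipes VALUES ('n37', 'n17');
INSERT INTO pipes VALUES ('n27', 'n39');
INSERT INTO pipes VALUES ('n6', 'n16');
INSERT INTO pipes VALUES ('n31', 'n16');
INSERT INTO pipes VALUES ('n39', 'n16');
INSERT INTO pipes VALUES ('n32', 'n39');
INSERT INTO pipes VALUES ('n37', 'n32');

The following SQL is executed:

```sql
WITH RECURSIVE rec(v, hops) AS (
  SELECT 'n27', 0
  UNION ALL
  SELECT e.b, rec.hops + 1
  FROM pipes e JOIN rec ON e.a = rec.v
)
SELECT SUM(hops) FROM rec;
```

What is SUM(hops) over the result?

Base: (n27, hops=0).
Iteration 1: edges from {n27} -> (n39, hops=1).
Iteration 2: edges from {n39} -> (n16, hops=2).
Iteration 3: no outgoing edges from {n16}; recursion stops.
SUM(hops) = 0 + 1 + 2 = 3.

3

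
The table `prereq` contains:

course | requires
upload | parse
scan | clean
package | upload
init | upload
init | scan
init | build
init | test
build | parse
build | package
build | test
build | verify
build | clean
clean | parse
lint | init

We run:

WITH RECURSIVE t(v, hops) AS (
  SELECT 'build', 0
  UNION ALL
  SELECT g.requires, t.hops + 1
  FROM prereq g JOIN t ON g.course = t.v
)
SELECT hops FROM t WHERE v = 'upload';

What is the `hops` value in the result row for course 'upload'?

2

Base: (build, hops=0).
Iteration 1: edges from {build} -> (clean, hops=1), (package, hops=1), (parse, hops=1), (test, hops=1), (verify, hops=1).
Iteration 2: edges from {clean,package,parse,test,verify} -> (parse, hops=2), (upload, hops=2).
Iteration 3: edges from {parse,upload} -> (parse, hops=3).
Iteration 4: no outgoing edges from {parse}; recursion stops.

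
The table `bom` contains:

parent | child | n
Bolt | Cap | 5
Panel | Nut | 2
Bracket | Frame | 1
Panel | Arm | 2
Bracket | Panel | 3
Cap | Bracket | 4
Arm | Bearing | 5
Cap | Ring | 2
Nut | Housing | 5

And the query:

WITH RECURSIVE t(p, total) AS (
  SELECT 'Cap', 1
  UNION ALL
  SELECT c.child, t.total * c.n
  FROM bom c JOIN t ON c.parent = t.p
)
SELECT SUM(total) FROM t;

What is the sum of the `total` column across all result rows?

Base: (Cap, total=1).
Iteration 1: components of {Cap} -> Bracket = 1*4 = 4, Ring = 1*2 = 2.
Iteration 2: components of {Bracket,Ring} -> Frame = 4*1 = 4, Panel = 4*3 = 12.
Iteration 3: components of {Frame,Panel} -> Arm = 12*2 = 24, Nut = 12*2 = 24.
Iteration 4: components of {Arm,Nut} -> Bearing = 24*5 = 120, Housing = 24*5 = 120.
Iteration 5: no further components; recursion stops.
SUM(total) = 1 + 4 + 2 + 12 + 4 + 24 + 24 + 120 + 120 = 311.

311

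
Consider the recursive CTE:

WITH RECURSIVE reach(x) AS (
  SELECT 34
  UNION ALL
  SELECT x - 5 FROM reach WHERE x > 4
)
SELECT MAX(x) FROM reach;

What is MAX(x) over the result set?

34

Base: x=34.
Iteration 1: 34 > 4 holds -> x = 34 - 5 = 29.
Iteration 2: 29 > 4 holds -> x = 29 - 5 = 24.
Iteration 3: 24 > 4 holds -> x = 24 - 5 = 19.
Iteration 4: 19 > 4 holds -> x = 19 - 5 = 14.
Iteration 5: 14 > 4 holds -> x = 14 - 5 = 9.
Iteration 6: 9 > 4 holds -> x = 9 - 5 = 4.
Iteration 7: 4 > 4 fails; recursion stops.
x values: 34, 29, 24, 19, 14, 9, 4; the maximum is 34.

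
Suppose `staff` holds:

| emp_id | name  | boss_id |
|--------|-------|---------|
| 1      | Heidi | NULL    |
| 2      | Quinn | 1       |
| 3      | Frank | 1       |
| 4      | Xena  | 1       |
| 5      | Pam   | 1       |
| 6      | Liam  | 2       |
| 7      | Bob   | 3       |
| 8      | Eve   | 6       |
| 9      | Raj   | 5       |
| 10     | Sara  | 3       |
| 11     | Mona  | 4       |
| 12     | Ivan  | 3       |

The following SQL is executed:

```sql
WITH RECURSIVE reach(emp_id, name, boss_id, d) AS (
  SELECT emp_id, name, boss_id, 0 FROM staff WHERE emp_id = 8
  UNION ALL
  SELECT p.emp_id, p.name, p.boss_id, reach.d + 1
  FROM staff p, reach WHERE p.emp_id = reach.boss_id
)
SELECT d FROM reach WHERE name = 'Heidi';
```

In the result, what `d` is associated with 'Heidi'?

Base: emp_id=8 (Eve), boss_id=6, d 0.
Iteration 1: join on emp_id=6 -> Liam (id 6, boss_id=2, d 1).
Iteration 2: join on emp_id=2 -> Quinn (id 2, boss_id=1, d 2).
Iteration 3: join on emp_id=1 -> Heidi (id 1, boss_id=NULL, d 3).
Iteration 4: boss_id is NULL; no match; recursion stops.

3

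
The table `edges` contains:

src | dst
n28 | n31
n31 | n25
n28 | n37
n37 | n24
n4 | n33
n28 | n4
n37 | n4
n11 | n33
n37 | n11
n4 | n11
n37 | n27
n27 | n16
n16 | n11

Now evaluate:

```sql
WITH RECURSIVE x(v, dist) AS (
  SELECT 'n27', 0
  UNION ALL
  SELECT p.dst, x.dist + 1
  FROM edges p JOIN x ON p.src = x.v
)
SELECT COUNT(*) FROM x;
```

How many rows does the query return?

Base: (n27, dist=0).
Iteration 1: edges from {n27} -> (n16, dist=1).
Iteration 2: edges from {n16} -> (n11, dist=2).
Iteration 3: edges from {n11} -> (n33, dist=3).
Iteration 4: no outgoing edges from {n33}; recursion stops.
Total rows emitted: 4.

4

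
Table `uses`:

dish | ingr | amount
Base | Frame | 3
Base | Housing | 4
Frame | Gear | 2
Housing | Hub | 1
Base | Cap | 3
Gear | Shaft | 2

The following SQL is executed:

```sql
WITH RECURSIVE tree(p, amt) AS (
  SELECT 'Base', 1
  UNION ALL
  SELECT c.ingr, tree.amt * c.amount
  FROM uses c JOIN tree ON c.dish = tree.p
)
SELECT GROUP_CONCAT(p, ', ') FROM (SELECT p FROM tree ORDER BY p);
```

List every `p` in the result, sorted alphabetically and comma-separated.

Base: (Base, amt=1).
Iteration 1: components of {Base} -> Cap = 1*3 = 3, Frame = 1*3 = 3, Housing = 1*4 = 4.
Iteration 2: components of {Cap,Frame,Housing} -> Gear = 3*2 = 6, Hub = 4*1 = 4.
Iteration 3: components of {Gear,Hub} -> Shaft = 6*2 = 12.
Iteration 4: no further components; recursion stops.

Base, Cap, Frame, Gear, Housing, Hub, Shaft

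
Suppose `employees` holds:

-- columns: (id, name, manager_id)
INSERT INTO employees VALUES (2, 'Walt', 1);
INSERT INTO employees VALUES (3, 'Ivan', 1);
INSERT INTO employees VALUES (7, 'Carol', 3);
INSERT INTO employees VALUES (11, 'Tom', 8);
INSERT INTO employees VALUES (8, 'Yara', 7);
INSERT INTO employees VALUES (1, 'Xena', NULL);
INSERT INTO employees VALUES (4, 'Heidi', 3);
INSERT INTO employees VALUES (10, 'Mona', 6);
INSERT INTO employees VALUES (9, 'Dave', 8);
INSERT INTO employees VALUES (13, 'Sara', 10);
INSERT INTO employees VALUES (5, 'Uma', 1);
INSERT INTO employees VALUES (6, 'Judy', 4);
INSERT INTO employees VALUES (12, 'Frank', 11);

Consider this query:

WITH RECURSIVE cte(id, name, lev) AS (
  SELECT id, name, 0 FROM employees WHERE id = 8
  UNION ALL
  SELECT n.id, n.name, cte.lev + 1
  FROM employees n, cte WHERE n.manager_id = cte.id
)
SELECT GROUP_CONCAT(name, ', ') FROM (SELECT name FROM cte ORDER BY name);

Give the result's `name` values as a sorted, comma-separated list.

Dave, Frank, Tom, Yara

Base: id=8 (Yara) at lev 0.
Iteration 1: rows with manager_id in {8} -> Dave (id 9, lev 1), Tom (id 11, lev 1).
Iteration 2: rows with manager_id in {9,11} -> Frank (id 12, lev 2).
Iteration 3: no rows with manager_id in {12}; recursion stops.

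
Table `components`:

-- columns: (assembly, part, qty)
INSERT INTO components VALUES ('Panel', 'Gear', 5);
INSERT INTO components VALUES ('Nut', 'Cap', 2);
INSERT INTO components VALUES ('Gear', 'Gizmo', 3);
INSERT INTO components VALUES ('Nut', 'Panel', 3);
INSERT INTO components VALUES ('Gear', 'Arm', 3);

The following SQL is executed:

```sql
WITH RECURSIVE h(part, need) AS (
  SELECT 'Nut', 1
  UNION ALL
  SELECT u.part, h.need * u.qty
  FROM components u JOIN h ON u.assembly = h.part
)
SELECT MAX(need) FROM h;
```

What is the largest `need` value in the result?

45

Base: (Nut, need=1).
Iteration 1: components of {Nut} -> Cap = 1*2 = 2, Panel = 1*3 = 3.
Iteration 2: components of {Cap,Panel} -> Gear = 3*5 = 15.
Iteration 3: components of {Gear} -> Arm = 15*3 = 45, Gizmo = 15*3 = 45.
Iteration 4: no further components; recursion stops.
need values: 1, 3, 2, 15, 45, 45; the maximum is 45.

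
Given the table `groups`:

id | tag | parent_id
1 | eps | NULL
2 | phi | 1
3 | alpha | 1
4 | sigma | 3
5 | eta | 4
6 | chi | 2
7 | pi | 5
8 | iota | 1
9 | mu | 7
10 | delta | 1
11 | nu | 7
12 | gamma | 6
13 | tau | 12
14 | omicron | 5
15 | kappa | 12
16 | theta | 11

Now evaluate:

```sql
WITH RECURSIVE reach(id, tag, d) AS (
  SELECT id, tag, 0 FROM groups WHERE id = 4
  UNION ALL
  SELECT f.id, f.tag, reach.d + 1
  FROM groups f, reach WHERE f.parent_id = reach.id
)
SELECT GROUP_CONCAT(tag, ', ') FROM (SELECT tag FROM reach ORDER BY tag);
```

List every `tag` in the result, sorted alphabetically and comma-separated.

Base: id=4 (sigma) at d 0.
Iteration 1: rows with parent_id in {4} -> eta (id 5, d 1).
Iteration 2: rows with parent_id in {5} -> pi (id 7, d 2), omicron (id 14, d 2).
Iteration 3: rows with parent_id in {7,14} -> mu (id 9, d 3), nu (id 11, d 3).
Iteration 4: rows with parent_id in {9,11} -> theta (id 16, d 4).
Iteration 5: no rows with parent_id in {16}; recursion stops.

eta, mu, nu, omicron, pi, sigma, theta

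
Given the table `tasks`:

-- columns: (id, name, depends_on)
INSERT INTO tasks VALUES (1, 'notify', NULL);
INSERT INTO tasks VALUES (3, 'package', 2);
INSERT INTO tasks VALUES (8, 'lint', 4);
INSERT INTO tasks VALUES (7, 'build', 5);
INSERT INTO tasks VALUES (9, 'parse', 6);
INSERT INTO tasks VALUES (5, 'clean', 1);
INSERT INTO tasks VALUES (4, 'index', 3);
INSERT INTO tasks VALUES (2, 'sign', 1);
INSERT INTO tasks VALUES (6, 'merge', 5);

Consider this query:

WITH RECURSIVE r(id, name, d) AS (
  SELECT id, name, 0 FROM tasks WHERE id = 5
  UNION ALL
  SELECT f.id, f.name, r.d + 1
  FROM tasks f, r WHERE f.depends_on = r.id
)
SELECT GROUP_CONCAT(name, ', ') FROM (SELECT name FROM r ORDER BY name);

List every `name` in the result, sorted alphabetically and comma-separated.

Base: id=5 (clean) at d 0.
Iteration 1: rows with depends_on in {5} -> merge (id 6, d 1), build (id 7, d 1).
Iteration 2: rows with depends_on in {6,7} -> parse (id 9, d 2).
Iteration 3: no rows with depends_on in {9}; recursion stops.

build, clean, merge, parse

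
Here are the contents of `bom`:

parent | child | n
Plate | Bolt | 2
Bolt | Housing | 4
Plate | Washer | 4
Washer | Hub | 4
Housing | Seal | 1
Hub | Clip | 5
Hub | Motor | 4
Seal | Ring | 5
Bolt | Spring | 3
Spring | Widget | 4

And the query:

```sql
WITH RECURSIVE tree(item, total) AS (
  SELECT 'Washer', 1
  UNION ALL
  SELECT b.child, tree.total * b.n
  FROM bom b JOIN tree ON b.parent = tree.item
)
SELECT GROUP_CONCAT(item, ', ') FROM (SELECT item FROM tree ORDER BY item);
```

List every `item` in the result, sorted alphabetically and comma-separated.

Base: (Washer, total=1).
Iteration 1: components of {Washer} -> Hub = 1*4 = 4.
Iteration 2: components of {Hub} -> Clip = 4*5 = 20, Motor = 4*4 = 16.
Iteration 3: no further components; recursion stops.

Clip, Hub, Motor, Washer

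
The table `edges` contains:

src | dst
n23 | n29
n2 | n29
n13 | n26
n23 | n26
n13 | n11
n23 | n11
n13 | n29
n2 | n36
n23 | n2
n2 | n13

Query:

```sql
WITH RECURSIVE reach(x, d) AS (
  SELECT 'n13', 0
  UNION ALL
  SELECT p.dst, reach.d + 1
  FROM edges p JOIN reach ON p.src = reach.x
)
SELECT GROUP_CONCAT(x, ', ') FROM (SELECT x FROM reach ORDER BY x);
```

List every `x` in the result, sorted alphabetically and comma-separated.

Base: (n13, d=0).
Iteration 1: edges from {n13} -> (n11, d=1), (n26, d=1), (n29, d=1).
Iteration 2: no outgoing edges from {n11,n26,n29}; recursion stops.

n11, n13, n26, n29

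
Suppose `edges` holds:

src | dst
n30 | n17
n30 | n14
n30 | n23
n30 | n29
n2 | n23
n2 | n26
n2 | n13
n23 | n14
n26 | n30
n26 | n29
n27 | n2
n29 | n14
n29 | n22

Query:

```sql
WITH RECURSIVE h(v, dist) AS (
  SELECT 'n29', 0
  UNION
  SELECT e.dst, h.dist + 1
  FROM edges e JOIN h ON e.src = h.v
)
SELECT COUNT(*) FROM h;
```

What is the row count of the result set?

3

Base: (n29, dist=0).
Iteration 1: edges from {n29} -> (n14, dist=1), (n22, dist=1).
Iteration 2: no outgoing edges from {n14,n22}; recursion stops.
Total rows emitted: 3.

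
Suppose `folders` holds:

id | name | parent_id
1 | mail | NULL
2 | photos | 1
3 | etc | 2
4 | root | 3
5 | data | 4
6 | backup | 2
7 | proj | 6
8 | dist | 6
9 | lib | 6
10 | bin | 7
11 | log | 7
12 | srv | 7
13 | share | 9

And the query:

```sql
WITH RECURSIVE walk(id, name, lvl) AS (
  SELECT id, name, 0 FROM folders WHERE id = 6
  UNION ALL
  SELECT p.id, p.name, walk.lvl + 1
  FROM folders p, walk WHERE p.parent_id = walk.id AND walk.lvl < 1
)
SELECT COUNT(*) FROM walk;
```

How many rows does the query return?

4

Base: id=6 (backup) at lvl 0.
Iteration 1: rows with parent_id in {6} -> proj (id 7, lvl 1), dist (id 8, lvl 1), lib (id 9, lvl 1).
Iteration 2: lvl < 1 fails for all current rows; recursion stops.
Total rows emitted: 4.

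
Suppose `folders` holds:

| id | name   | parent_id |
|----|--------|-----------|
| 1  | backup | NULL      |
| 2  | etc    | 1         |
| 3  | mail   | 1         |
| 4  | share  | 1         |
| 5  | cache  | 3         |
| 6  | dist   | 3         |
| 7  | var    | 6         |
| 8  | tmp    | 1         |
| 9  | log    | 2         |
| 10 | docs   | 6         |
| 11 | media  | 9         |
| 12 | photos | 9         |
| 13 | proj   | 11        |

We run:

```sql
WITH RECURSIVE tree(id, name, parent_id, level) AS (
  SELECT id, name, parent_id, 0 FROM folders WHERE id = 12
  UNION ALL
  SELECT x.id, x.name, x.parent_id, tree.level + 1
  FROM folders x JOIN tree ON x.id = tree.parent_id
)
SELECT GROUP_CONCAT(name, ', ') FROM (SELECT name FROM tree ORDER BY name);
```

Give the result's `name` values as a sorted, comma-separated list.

backup, etc, log, photos

Base: id=12 (photos), parent_id=9, level 0.
Iteration 1: join on id=9 -> log (id 9, parent_id=2, level 1).
Iteration 2: join on id=2 -> etc (id 2, parent_id=1, level 2).
Iteration 3: join on id=1 -> backup (id 1, parent_id=NULL, level 3).
Iteration 4: parent_id is NULL; no match; recursion stops.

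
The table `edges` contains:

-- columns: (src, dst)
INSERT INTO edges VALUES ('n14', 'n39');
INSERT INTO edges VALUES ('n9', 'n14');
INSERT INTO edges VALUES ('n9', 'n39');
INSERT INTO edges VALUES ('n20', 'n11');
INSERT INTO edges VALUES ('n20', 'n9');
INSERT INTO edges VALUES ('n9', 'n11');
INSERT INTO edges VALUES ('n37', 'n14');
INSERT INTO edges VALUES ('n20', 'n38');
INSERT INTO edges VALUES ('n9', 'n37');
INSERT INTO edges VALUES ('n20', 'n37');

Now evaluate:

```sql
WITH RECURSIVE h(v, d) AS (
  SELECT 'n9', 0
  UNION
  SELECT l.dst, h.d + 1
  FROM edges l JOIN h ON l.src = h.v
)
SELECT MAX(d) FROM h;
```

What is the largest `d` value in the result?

Base: (n9, d=0).
Iteration 1: edges from {n9} -> (n11, d=1), (n14, d=1), (n37, d=1), (n39, d=1).
Iteration 2: edges from {n11,n14,n37,n39} -> (n14, d=2), (n39, d=2).
Iteration 3: edges from {n14,n39} -> (n39, d=3).
Iteration 4: no outgoing edges from {n39}; recursion stops.
d values: 0, 1, 1, 1, 1, 2, 2, 3; the maximum is 3.

3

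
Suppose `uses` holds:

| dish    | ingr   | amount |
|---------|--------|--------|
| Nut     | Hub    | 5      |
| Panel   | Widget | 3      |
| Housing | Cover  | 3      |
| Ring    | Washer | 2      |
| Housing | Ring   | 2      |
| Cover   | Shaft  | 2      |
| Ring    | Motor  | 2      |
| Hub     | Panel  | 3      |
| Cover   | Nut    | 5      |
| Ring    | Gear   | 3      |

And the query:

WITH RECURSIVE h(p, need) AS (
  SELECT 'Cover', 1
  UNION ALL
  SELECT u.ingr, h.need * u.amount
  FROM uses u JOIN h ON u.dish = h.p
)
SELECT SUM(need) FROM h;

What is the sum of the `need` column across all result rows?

333

Base: (Cover, need=1).
Iteration 1: components of {Cover} -> Nut = 1*5 = 5, Shaft = 1*2 = 2.
Iteration 2: components of {Nut,Shaft} -> Hub = 5*5 = 25.
Iteration 3: components of {Hub} -> Panel = 25*3 = 75.
Iteration 4: components of {Panel} -> Widget = 75*3 = 225.
Iteration 5: no further components; recursion stops.
SUM(need) = 1 + 5 + 2 + 25 + 75 + 225 = 333.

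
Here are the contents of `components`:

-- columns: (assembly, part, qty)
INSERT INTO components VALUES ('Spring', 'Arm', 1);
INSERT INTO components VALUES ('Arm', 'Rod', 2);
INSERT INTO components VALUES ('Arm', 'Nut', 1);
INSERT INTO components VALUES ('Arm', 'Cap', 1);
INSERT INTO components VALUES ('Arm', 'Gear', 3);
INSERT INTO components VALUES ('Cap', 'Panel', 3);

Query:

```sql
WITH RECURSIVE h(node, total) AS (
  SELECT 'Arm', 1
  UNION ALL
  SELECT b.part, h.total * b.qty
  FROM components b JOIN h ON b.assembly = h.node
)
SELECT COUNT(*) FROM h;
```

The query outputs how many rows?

Base: (Arm, total=1).
Iteration 1: components of {Arm} -> Cap = 1*1 = 1, Gear = 1*3 = 3, Nut = 1*1 = 1, Rod = 1*2 = 2.
Iteration 2: components of {Cap,Gear,Nut,Rod} -> Panel = 1*3 = 3.
Iteration 3: no further components; recursion stops.
Total rows emitted: 6.

6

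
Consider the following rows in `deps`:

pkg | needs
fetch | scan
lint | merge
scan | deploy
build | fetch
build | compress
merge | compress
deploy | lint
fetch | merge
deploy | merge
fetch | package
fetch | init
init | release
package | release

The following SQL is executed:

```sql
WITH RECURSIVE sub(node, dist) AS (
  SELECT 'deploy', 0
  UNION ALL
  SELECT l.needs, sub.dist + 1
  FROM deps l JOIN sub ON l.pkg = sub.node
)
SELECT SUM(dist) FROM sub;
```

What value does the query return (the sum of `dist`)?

Base: (deploy, dist=0).
Iteration 1: edges from {deploy} -> (lint, dist=1), (merge, dist=1).
Iteration 2: edges from {lint,merge} -> (compress, dist=2), (merge, dist=2).
Iteration 3: edges from {compress,merge} -> (compress, dist=3).
Iteration 4: no outgoing edges from {compress}; recursion stops.
SUM(dist) = 0 + 1 + 1 + 2 + 2 + 3 = 9.

9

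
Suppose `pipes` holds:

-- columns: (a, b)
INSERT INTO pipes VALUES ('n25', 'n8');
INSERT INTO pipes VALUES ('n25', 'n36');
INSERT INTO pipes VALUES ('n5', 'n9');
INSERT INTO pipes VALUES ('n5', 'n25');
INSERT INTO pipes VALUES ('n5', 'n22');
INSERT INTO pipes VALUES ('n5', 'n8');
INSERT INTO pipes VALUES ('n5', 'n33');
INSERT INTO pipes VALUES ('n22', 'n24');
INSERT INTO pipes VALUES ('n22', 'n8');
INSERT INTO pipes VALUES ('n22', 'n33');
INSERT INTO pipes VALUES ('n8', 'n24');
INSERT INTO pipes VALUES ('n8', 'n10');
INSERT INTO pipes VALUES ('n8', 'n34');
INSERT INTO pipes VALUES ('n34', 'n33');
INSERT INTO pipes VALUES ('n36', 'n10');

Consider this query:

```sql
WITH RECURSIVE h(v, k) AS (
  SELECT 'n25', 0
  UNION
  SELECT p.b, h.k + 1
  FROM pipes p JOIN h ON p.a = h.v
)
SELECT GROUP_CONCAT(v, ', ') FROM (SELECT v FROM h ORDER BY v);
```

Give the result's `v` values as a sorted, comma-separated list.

Base: (n25, k=0).
Iteration 1: edges from {n25} -> (n36, k=1), (n8, k=1).
Iteration 2: edges from {n36,n8} -> (n10, k=2), (n24, k=2), (n34, k=2). [UNION drops 1 duplicate row(s)]
Iteration 3: edges from {n10,n24,n34} -> (n33, k=3).
Iteration 4: no outgoing edges from {n33}; recursion stops.

n10, n24, n25, n33, n34, n36, n8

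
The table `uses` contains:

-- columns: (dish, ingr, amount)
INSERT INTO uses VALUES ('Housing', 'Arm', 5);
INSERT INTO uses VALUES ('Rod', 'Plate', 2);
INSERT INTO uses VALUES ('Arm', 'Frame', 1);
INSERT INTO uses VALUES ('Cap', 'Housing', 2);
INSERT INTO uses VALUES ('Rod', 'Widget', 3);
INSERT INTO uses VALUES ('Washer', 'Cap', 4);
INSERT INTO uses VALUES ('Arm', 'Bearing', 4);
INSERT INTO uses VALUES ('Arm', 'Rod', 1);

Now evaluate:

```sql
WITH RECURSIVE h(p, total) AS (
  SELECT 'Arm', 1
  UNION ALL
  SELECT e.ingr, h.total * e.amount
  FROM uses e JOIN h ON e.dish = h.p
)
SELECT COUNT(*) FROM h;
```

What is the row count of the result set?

Base: (Arm, total=1).
Iteration 1: components of {Arm} -> Bearing = 1*4 = 4, Frame = 1*1 = 1, Rod = 1*1 = 1.
Iteration 2: components of {Bearing,Frame,Rod} -> Plate = 1*2 = 2, Widget = 1*3 = 3.
Iteration 3: no further components; recursion stops.
Total rows emitted: 6.

6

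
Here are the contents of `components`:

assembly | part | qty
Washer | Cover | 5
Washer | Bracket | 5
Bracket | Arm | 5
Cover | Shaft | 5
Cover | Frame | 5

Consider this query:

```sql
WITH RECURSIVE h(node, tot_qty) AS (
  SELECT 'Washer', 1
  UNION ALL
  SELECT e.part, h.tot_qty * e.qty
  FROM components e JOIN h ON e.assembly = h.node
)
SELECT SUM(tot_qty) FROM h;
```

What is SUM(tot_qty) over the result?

86

Base: (Washer, tot_qty=1).
Iteration 1: components of {Washer} -> Bracket = 1*5 = 5, Cover = 1*5 = 5.
Iteration 2: components of {Bracket,Cover} -> Arm = 5*5 = 25, Frame = 5*5 = 25, Shaft = 5*5 = 25.
Iteration 3: no further components; recursion stops.
SUM(tot_qty) = 1 + 5 + 5 + 25 + 25 + 25 = 86.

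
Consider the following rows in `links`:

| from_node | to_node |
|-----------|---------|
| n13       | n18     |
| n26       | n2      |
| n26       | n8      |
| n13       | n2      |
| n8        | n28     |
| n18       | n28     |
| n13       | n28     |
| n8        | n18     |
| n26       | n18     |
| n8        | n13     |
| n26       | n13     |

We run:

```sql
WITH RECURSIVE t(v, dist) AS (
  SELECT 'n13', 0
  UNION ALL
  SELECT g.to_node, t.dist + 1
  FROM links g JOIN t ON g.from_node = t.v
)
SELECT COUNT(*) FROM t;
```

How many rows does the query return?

5

Base: (n13, dist=0).
Iteration 1: edges from {n13} -> (n18, dist=1), (n2, dist=1), (n28, dist=1).
Iteration 2: edges from {n18,n2,n28} -> (n28, dist=2).
Iteration 3: no outgoing edges from {n28}; recursion stops.
Total rows emitted: 5.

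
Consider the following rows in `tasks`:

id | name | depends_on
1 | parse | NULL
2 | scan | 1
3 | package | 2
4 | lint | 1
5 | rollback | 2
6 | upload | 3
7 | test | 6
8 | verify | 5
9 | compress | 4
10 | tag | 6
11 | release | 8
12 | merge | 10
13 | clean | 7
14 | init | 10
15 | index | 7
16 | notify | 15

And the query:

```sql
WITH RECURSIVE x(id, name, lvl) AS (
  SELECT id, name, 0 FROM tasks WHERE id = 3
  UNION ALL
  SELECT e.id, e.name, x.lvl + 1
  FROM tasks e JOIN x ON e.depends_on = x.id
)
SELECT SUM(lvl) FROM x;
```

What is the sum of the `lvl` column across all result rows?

Base: id=3 (package) at lvl 0.
Iteration 1: rows with depends_on in {3} -> upload (id 6, lvl 1).
Iteration 2: rows with depends_on in {6} -> test (id 7, lvl 2), tag (id 10, lvl 2).
Iteration 3: rows with depends_on in {7,10} -> merge (id 12, lvl 3), clean (id 13, lvl 3), init (id 14, lvl 3), index (id 15, lvl 3).
Iteration 4: rows with depends_on in {12,13,14,15} -> notify (id 16, lvl 4).
Iteration 5: no rows with depends_on in {16}; recursion stops.
SUM(lvl) = 0 + 1 + 2 + 2 + 3 + 3 + 3 + 3 + 4 = 21.

21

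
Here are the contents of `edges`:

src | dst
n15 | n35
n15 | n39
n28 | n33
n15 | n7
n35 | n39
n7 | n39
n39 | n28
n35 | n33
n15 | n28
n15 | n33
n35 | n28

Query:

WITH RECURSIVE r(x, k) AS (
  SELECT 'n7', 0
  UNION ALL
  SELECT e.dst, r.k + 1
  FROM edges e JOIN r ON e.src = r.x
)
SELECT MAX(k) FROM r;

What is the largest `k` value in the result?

3

Base: (n7, k=0).
Iteration 1: edges from {n7} -> (n39, k=1).
Iteration 2: edges from {n39} -> (n28, k=2).
Iteration 3: edges from {n28} -> (n33, k=3).
Iteration 4: no outgoing edges from {n33}; recursion stops.
k values: 0, 1, 2, 3; the maximum is 3.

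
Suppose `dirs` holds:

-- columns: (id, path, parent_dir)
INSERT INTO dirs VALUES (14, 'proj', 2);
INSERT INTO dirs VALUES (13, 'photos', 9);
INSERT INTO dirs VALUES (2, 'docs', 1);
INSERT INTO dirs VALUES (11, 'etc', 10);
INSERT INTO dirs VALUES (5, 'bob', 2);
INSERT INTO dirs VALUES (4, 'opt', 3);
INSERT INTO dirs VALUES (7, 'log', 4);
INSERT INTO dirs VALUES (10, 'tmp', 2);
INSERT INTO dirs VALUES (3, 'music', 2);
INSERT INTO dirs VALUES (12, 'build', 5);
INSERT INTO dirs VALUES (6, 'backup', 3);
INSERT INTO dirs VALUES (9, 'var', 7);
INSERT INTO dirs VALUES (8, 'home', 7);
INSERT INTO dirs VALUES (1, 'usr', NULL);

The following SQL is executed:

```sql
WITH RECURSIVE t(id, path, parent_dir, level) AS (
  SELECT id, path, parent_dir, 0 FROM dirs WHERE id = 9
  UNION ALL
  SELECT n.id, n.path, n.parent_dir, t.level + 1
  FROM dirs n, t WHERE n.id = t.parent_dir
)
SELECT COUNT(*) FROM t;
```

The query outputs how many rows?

6

Base: id=9 (var), parent_dir=7, level 0.
Iteration 1: join on id=7 -> log (id 7, parent_dir=4, level 1).
Iteration 2: join on id=4 -> opt (id 4, parent_dir=3, level 2).
Iteration 3: join on id=3 -> music (id 3, parent_dir=2, level 3).
Iteration 4: join on id=2 -> docs (id 2, parent_dir=1, level 4).
Iteration 5: join on id=1 -> usr (id 1, parent_dir=NULL, level 5).
Iteration 6: parent_dir is NULL; no match; recursion stops.
Total rows emitted: 6.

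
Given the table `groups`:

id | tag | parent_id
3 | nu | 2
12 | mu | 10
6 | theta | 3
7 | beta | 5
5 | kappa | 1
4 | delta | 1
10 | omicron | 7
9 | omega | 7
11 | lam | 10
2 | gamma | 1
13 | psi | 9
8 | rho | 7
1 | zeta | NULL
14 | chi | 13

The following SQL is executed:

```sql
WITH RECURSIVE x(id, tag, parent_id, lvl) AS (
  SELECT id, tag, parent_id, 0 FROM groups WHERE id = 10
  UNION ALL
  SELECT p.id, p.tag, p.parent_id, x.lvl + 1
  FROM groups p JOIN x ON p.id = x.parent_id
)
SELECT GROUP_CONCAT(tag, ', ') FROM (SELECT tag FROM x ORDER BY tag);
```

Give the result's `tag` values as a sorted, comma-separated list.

Base: id=10 (omicron), parent_id=7, lvl 0.
Iteration 1: join on id=7 -> beta (id 7, parent_id=5, lvl 1).
Iteration 2: join on id=5 -> kappa (id 5, parent_id=1, lvl 2).
Iteration 3: join on id=1 -> zeta (id 1, parent_id=NULL, lvl 3).
Iteration 4: parent_id is NULL; no match; recursion stops.

beta, kappa, omicron, zeta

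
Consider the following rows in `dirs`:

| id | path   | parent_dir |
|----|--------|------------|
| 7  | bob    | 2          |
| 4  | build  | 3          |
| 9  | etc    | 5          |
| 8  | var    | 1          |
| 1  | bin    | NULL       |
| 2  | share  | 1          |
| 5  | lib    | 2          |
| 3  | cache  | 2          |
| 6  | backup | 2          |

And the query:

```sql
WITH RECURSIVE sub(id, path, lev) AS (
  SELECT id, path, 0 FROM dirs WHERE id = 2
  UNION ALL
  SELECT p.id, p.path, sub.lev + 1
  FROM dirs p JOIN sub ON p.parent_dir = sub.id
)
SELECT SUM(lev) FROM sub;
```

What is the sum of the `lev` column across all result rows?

8

Base: id=2 (share) at lev 0.
Iteration 1: rows with parent_dir in {2} -> cache (id 3, lev 1), lib (id 5, lev 1), backup (id 6, lev 1), bob (id 7, lev 1).
Iteration 2: rows with parent_dir in {3,5,6,7} -> build (id 4, lev 2), etc (id 9, lev 2).
Iteration 3: no rows with parent_dir in {4,9}; recursion stops.
SUM(lev) = 0 + 1 + 1 + 1 + 1 + 2 + 2 = 8.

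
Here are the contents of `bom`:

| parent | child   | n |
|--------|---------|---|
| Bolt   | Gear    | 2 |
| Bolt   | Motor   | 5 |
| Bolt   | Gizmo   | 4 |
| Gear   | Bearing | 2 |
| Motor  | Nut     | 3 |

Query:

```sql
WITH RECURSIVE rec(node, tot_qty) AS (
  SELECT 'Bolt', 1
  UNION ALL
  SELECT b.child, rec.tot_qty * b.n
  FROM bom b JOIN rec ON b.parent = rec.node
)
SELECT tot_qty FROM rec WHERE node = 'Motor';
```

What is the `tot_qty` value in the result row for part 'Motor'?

Base: (Bolt, tot_qty=1).
Iteration 1: components of {Bolt} -> Gear = 1*2 = 2, Gizmo = 1*4 = 4, Motor = 1*5 = 5.
Iteration 2: components of {Gear,Gizmo,Motor} -> Bearing = 2*2 = 4, Nut = 5*3 = 15.
Iteration 3: no further components; recursion stops.

5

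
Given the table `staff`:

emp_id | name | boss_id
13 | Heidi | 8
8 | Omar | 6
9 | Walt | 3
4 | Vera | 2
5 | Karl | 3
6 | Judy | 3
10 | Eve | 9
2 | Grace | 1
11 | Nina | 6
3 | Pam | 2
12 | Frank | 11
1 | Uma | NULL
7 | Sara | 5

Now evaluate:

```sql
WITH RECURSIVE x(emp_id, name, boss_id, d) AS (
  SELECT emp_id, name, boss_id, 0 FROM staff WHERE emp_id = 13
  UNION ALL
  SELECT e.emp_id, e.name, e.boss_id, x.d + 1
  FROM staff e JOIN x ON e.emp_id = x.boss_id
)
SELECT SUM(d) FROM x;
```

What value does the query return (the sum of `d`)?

Base: emp_id=13 (Heidi), boss_id=8, d 0.
Iteration 1: join on emp_id=8 -> Omar (id 8, boss_id=6, d 1).
Iteration 2: join on emp_id=6 -> Judy (id 6, boss_id=3, d 2).
Iteration 3: join on emp_id=3 -> Pam (id 3, boss_id=2, d 3).
Iteration 4: join on emp_id=2 -> Grace (id 2, boss_id=1, d 4).
Iteration 5: join on emp_id=1 -> Uma (id 1, boss_id=NULL, d 5).
Iteration 6: boss_id is NULL; no match; recursion stops.
SUM(d) = 0 + 1 + 2 + 3 + 4 + 5 = 15.

15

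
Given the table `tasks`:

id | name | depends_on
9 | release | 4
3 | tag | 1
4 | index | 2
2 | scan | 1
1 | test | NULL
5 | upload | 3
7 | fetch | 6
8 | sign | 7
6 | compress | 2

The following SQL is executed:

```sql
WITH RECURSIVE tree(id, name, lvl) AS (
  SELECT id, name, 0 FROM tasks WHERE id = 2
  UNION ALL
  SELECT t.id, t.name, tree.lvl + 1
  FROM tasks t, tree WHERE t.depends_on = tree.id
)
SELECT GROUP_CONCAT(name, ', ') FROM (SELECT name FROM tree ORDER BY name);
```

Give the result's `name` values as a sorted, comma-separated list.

compress, fetch, index, release, scan, sign

Base: id=2 (scan) at lvl 0.
Iteration 1: rows with depends_on in {2} -> index (id 4, lvl 1), compress (id 6, lvl 1).
Iteration 2: rows with depends_on in {4,6} -> fetch (id 7, lvl 2), release (id 9, lvl 2).
Iteration 3: rows with depends_on in {7,9} -> sign (id 8, lvl 3).
Iteration 4: no rows with depends_on in {8}; recursion stops.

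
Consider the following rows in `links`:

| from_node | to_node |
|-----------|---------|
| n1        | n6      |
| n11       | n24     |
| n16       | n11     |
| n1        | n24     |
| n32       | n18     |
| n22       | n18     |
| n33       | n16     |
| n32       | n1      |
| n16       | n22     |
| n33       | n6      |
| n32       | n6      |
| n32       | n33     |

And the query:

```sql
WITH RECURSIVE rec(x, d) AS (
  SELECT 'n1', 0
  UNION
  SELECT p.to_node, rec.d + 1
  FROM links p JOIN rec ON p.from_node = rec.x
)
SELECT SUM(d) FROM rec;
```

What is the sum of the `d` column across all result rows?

2

Base: (n1, d=0).
Iteration 1: edges from {n1} -> (n24, d=1), (n6, d=1).
Iteration 2: no outgoing edges from {n24,n6}; recursion stops.
SUM(d) = 0 + 1 + 1 = 2.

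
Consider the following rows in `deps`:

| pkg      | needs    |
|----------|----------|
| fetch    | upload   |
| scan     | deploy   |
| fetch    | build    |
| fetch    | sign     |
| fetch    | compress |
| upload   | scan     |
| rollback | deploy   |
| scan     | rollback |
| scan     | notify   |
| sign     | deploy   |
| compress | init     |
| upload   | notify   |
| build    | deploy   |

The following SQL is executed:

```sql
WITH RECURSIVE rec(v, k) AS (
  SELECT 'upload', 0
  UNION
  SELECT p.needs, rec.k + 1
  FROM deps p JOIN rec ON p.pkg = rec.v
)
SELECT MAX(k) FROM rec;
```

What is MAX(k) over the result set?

Base: (upload, k=0).
Iteration 1: edges from {upload} -> (notify, k=1), (scan, k=1).
Iteration 2: edges from {notify,scan} -> (deploy, k=2), (notify, k=2), (rollback, k=2).
Iteration 3: edges from {deploy,notify,rollback} -> (deploy, k=3).
Iteration 4: no outgoing edges from {deploy}; recursion stops.
k values: 0, 1, 1, 2, 2, 2, 3; the maximum is 3.

3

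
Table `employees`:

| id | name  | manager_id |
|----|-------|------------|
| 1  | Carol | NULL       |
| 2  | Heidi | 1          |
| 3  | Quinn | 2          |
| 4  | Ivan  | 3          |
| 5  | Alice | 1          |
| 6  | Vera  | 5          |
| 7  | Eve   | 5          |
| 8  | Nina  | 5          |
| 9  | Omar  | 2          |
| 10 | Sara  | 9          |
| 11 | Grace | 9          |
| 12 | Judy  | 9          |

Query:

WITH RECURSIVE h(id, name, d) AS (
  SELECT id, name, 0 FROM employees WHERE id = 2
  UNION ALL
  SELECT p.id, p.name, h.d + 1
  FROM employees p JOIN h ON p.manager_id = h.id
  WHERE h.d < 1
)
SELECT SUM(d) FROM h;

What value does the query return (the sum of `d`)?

Base: id=2 (Heidi) at d 0.
Iteration 1: rows with manager_id in {2} -> Quinn (id 3, d 1), Omar (id 9, d 1).
Iteration 2: d < 1 fails for all current rows; recursion stops.
SUM(d) = 0 + 1 + 1 = 2.

2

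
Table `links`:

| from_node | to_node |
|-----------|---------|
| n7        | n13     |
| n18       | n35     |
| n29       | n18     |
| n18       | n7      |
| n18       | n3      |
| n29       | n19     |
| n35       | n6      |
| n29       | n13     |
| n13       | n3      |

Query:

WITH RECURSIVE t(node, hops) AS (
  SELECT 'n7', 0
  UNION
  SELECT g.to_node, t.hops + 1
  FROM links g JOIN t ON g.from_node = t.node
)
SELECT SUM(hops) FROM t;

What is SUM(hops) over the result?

3

Base: (n7, hops=0).
Iteration 1: edges from {n7} -> (n13, hops=1).
Iteration 2: edges from {n13} -> (n3, hops=2).
Iteration 3: no outgoing edges from {n3}; recursion stops.
SUM(hops) = 0 + 1 + 2 = 3.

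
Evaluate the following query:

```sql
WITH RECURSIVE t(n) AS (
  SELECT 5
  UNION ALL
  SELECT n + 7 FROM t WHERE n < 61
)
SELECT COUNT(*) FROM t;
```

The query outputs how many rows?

9

Base: n=5.
Iteration 1: 5 < 61 holds -> n = 5 + 7 = 12.
Iteration 2: 12 < 61 holds -> n = 12 + 7 = 19.
Iteration 3: 19 < 61 holds -> n = 19 + 7 = 26.
Iteration 4: 26 < 61 holds -> n = 26 + 7 = 33.
Iteration 5: 33 < 61 holds -> n = 33 + 7 = 40.
Iteration 6: 40 < 61 holds -> n = 40 + 7 = 47.
Iteration 7: 47 < 61 holds -> n = 47 + 7 = 54.
Iteration 8: 54 < 61 holds -> n = 54 + 7 = 61.
Iteration 9: 61 < 61 fails; recursion stops.
Total rows emitted: 9.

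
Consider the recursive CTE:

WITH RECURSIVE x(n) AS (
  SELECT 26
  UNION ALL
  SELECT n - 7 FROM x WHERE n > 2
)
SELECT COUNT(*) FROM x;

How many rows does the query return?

5

Base: n=26.
Iteration 1: 26 > 2 holds -> n = 26 - 7 = 19.
Iteration 2: 19 > 2 holds -> n = 19 - 7 = 12.
Iteration 3: 12 > 2 holds -> n = 12 - 7 = 5.
Iteration 4: 5 > 2 holds -> n = 5 - 7 = -2.
Iteration 5: -2 > 2 fails; recursion stops.
Total rows emitted: 5.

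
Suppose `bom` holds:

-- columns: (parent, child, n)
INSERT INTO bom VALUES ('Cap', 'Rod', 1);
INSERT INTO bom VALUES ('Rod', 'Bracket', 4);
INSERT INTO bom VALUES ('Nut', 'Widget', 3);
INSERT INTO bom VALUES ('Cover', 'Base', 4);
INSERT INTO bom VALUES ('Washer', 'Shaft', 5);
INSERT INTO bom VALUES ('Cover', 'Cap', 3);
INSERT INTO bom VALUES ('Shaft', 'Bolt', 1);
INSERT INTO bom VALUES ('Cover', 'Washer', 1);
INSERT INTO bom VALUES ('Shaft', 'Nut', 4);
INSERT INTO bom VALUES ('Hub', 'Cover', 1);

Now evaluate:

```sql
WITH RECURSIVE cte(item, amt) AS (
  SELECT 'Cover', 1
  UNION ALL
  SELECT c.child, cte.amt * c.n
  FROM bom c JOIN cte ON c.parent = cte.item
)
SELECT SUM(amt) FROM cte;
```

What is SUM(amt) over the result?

114

Base: (Cover, amt=1).
Iteration 1: components of {Cover} -> Base = 1*4 = 4, Cap = 1*3 = 3, Washer = 1*1 = 1.
Iteration 2: components of {Base,Cap,Washer} -> Rod = 3*1 = 3, Shaft = 1*5 = 5.
Iteration 3: components of {Rod,Shaft} -> Bolt = 5*1 = 5, Bracket = 3*4 = 12, Nut = 5*4 = 20.
Iteration 4: components of {Bolt,Bracket,Nut} -> Widget = 20*3 = 60.
Iteration 5: no further components; recursion stops.
SUM(amt) = 1 + 1 + 4 + 3 + 5 + 3 + 20 + 5 + 12 + 60 = 114.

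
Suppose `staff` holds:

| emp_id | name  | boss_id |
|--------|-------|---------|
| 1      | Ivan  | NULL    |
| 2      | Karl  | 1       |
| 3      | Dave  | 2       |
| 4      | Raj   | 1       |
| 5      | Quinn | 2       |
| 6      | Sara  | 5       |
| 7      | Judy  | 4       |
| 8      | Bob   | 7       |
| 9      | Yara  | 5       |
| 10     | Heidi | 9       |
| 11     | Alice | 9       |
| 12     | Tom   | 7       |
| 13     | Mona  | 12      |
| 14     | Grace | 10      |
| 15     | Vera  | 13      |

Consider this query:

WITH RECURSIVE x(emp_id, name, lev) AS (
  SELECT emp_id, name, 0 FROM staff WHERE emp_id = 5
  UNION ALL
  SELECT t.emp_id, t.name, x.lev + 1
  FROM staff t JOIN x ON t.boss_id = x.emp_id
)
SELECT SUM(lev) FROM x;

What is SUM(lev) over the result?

9

Base: emp_id=5 (Quinn) at lev 0.
Iteration 1: rows with boss_id in {5} -> Sara (id 6, lev 1), Yara (id 9, lev 1).
Iteration 2: rows with boss_id in {6,9} -> Heidi (id 10, lev 2), Alice (id 11, lev 2).
Iteration 3: rows with boss_id in {10,11} -> Grace (id 14, lev 3).
Iteration 4: no rows with boss_id in {14}; recursion stops.
SUM(lev) = 0 + 1 + 1 + 2 + 2 + 3 = 9.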